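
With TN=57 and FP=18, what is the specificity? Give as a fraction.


Specificity = TN / (TN + FP) = 57 / 75 = 19/25.

19/25


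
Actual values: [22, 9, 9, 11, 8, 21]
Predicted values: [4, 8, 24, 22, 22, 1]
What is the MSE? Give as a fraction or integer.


MSE = (1/6) * ((22-4)^2=324 + (9-8)^2=1 + (9-24)^2=225 + (11-22)^2=121 + (8-22)^2=196 + (21-1)^2=400). Sum = 1267. MSE = 1267/6.

1267/6


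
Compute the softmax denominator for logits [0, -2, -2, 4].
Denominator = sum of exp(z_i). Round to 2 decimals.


Denom = e^0=1.0000 + e^-2=0.1353 + e^-2=0.1353 + e^4=54.5982. Sum = 55.8688, which rounds to 55.87.

55.87


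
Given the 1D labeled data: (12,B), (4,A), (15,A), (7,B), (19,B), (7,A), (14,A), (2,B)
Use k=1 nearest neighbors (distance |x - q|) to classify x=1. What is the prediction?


Distances: |12-1|=11, |4-1|=3, |15-1|=14, |7-1|=6, |19-1|=18, |7-1|=6, |14-1|=13, |2-1|=1. 1 nearest: (2,B). Counts: {'B': 1}. Majority class: B.

B


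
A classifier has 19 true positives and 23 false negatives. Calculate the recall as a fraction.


Recall = TP / (TP + FN) = 19 / 42 = 19/42.

19/42


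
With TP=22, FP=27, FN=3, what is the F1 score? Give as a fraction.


Precision = 22/49 = 22/49. Recall = 22/25 = 22/25. F1 = 2*P*R/(P+R) = 22/37.

22/37


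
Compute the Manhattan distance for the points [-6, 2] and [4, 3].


d = sum of absolute differences: |-6-4|=10 + |2-3|=1 = 11.

11


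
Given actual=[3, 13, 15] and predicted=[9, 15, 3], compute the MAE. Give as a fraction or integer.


MAE = (1/3) * (|3-9|=6 + |13-15|=2 + |15-3|=12). Sum = 20. MAE = 20/3.

20/3


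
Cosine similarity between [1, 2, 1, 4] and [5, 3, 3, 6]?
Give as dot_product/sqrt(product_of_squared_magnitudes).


dot = 38. |a|^2 = 22, |b|^2 = 79. cos = 38/sqrt(1738).

38/sqrt(1738)


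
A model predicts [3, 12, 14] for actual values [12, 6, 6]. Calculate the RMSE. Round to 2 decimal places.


MSE = 60.3333. RMSE = sqrt(60.3333) = 7.77.

7.77


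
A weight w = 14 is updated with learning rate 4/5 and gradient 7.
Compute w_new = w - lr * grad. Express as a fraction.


w_new = 14 - 4/5 * 7 = 14 - 28/5 = 42/5.

42/5


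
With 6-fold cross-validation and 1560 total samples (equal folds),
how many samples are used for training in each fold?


Each validation fold has 1560/6 = 260 samples. Training set = 1560 - 260 = 1300.

1300


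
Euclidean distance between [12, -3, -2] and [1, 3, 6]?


d = sqrt(sum of squared differences). (12-1)^2=121, (-3-3)^2=36, (-2-6)^2=64. Sum = 221.

sqrt(221)


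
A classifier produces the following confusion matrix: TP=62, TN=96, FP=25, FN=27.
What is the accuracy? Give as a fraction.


Accuracy = (TP + TN) / (TP + TN + FP + FN) = (62 + 96) / 210 = 79/105.

79/105


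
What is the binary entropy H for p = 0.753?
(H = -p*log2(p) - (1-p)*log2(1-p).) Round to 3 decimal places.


H = -0.753*log2(0.753) - 0.247*log2(0.247) = 0.806.

0.806


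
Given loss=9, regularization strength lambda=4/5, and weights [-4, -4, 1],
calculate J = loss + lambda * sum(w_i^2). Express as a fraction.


L2 sq norm = sum(w^2) = 33. J = 9 + 4/5 * 33 = 177/5.

177/5


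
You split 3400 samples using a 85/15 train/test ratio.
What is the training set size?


Test set = 3400 * 15% = 510. Training set = 3400 - 510 = 2890.

2890


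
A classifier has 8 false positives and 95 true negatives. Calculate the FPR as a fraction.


FPR = FP / (FP + TN) = 8 / 103 = 8/103.

8/103


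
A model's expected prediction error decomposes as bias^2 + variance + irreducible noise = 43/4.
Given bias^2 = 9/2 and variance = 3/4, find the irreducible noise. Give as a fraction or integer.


Total error = bias^2 + variance + irreducible noise. So irreducible noise = 43/4 - 9/2 - 3/4 = 11/2.

11/2


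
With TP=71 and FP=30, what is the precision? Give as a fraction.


Precision = TP / (TP + FP) = 71 / 101 = 71/101.

71/101


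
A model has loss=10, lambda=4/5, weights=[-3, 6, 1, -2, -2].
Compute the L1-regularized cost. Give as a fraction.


L1 norm = sum(|w|) = 14. J = 10 + 4/5 * 14 = 106/5.

106/5


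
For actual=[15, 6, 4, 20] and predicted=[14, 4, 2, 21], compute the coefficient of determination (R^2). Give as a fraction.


Mean(y) = 45/4. SS_res = 10. SS_tot = 683/4. R^2 = 1 - 10/(683/4) = 643/683.

643/683


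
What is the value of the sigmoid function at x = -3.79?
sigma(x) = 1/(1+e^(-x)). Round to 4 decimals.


sigma(-3.79) = 1/(1+e^(3.79)) = 1/(1+44.256400) = 1/45.256400 = 0.0221.

0.0221


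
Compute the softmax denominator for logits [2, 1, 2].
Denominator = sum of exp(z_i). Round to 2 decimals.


Denom = e^2=7.3891 + e^1=2.7183 + e^2=7.3891. Sum = 17.4965, which rounds to 17.50.

17.50


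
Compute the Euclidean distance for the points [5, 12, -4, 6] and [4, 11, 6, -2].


d = sqrt(sum of squared differences). (5-4)^2=1, (12-11)^2=1, (-4-6)^2=100, (6--2)^2=64. Sum = 166.

sqrt(166)


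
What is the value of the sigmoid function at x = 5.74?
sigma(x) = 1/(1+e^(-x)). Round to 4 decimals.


sigma(5.74) = 1/(1+e^(-5.74)) = 1/(1+0.003215) = 1/1.003215 = 0.9968.

0.9968


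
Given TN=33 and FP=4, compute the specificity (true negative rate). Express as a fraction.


Specificity = TN / (TN + FP) = 33 / 37 = 33/37.

33/37


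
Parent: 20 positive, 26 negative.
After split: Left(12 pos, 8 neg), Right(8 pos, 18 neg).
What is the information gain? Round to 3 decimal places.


H(parent) = 0.9877. H(left) = 0.9710, H(right) = 0.8905. Weighted = (20/46)*0.9710 + (26/46)*0.8905 = 0.9255. IG = 0.9877 - 0.9255 = 0.0622, which rounds to 0.062.

0.062


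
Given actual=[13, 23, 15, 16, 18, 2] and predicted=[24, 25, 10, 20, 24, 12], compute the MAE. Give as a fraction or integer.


MAE = (1/6) * (|13-24|=11 + |23-25|=2 + |15-10|=5 + |16-20|=4 + |18-24|=6 + |2-12|=10). Sum = 38. MAE = 19/3.

19/3


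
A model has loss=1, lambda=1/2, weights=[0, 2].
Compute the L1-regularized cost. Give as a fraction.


L1 norm = sum(|w|) = 2. J = 1 + 1/2 * 2 = 2.

2


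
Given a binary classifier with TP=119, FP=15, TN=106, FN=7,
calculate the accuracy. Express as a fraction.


Accuracy = (TP + TN) / (TP + TN + FP + FN) = (119 + 106) / 247 = 225/247.

225/247


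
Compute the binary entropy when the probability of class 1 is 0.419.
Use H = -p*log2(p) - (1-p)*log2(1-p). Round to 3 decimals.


H = -0.419*log2(0.419) - 0.581*log2(0.581) = 0.981.

0.981


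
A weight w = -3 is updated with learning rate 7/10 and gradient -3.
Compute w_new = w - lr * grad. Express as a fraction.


w_new = -3 - 7/10 * -3 = -3 - -21/10 = -9/10.

-9/10


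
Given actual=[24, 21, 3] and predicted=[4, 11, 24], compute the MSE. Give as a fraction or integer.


MSE = (1/3) * ((24-4)^2=400 + (21-11)^2=100 + (3-24)^2=441). Sum = 941. MSE = 941/3.

941/3


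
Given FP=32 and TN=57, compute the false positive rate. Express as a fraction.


FPR = FP / (FP + TN) = 32 / 89 = 32/89.

32/89


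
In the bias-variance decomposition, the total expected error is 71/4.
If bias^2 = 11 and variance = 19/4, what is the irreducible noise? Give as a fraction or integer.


Total error = bias^2 + variance + irreducible noise. So irreducible noise = 71/4 - 11 - 19/4 = 2.

2


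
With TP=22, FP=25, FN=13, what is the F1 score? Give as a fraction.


Precision = 22/47 = 22/47. Recall = 22/35 = 22/35. F1 = 2*P*R/(P+R) = 22/41.

22/41


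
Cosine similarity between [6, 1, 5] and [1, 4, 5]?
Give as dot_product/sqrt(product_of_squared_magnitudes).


dot = 35. |a|^2 = 62, |b|^2 = 42. cos = 35/sqrt(2604).

35/sqrt(2604)


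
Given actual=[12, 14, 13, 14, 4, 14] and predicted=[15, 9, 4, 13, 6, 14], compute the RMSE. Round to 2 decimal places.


MSE = 20.0000. RMSE = sqrt(20.0000) = 4.47.

4.47


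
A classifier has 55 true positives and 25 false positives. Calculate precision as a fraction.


Precision = TP / (TP + FP) = 55 / 80 = 11/16.

11/16


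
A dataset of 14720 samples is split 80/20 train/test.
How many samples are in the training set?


Test set = 14720 * 20% = 2944. Training set = 14720 - 2944 = 11776.

11776


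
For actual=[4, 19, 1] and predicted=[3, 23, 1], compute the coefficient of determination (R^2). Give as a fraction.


Mean(y) = 8. SS_res = 17. SS_tot = 186. R^2 = 1 - 17/(186) = 169/186.

169/186


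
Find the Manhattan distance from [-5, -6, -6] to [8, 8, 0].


d = sum of absolute differences: |-5-8|=13 + |-6-8|=14 + |-6-0|=6 = 33.

33


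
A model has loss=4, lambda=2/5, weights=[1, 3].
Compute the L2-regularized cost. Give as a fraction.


L2 sq norm = sum(w^2) = 10. J = 4 + 2/5 * 10 = 8.

8


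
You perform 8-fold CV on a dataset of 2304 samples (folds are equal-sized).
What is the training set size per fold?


Each validation fold has 2304/8 = 288 samples. Training set = 2304 - 288 = 2016.

2016


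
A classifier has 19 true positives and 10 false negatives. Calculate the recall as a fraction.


Recall = TP / (TP + FN) = 19 / 29 = 19/29.

19/29


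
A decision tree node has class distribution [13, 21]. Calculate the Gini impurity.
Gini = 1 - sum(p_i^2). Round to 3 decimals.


Total = 34. Proportions: 13/34, 21/34. sum(p_i^2) = 0.5277. Gini = 1 - 0.5277 = 0.4723, which rounds to 0.472.

0.472


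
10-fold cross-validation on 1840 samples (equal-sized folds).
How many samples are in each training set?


Each validation fold has 1840/10 = 184 samples. Training set = 1840 - 184 = 1656.

1656


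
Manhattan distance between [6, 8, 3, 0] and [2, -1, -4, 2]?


d = sum of absolute differences: |6-2|=4 + |8--1|=9 + |3--4|=7 + |0-2|=2 = 22.

22


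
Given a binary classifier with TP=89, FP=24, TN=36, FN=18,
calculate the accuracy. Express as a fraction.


Accuracy = (TP + TN) / (TP + TN + FP + FN) = (89 + 36) / 167 = 125/167.

125/167


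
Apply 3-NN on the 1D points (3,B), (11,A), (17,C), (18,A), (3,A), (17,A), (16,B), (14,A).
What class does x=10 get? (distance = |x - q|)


Distances: |3-10|=7, |11-10|=1, |17-10|=7, |18-10|=8, |3-10|=7, |17-10|=7, |16-10|=6, |14-10|=4. 3 nearest: (11,A), (14,A), (16,B). Counts: {'A': 2, 'B': 1}. Majority class: A.

A


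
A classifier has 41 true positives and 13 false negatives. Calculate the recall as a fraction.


Recall = TP / (TP + FN) = 41 / 54 = 41/54.

41/54


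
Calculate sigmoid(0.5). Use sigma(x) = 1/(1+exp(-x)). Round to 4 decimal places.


sigma(0.5) = 1/(1+e^(-0.5)) = 1/(1+0.606531) = 1/1.606531 = 0.6225.

0.6225


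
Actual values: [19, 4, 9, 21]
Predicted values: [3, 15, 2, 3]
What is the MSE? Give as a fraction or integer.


MSE = (1/4) * ((19-3)^2=256 + (4-15)^2=121 + (9-2)^2=49 + (21-3)^2=324). Sum = 750. MSE = 375/2.

375/2


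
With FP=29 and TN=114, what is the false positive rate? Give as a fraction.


FPR = FP / (FP + TN) = 29 / 143 = 29/143.

29/143


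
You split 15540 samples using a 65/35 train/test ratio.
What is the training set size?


Test set = 15540 * 35% = 5439. Training set = 15540 - 5439 = 10101.

10101


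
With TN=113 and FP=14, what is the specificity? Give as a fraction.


Specificity = TN / (TN + FP) = 113 / 127 = 113/127.

113/127


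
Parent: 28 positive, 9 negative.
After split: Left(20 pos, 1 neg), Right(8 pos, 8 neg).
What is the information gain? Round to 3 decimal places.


H(parent) = 0.8004. H(left) = 0.2762, H(right) = 1.0000. Weighted = (21/37)*0.2762 + (16/37)*1.0000 = 0.5892. IG = 0.8004 - 0.5892 = 0.2112, which rounds to 0.211.

0.211


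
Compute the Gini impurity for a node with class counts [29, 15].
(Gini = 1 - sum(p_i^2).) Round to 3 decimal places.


Total = 44. Proportions: 29/44, 15/44. sum(p_i^2) = 0.5506. Gini = 1 - 0.5506 = 0.4494, which rounds to 0.449.

0.449


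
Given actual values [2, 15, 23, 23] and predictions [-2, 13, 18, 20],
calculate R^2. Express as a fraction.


Mean(y) = 63/4. SS_res = 54. SS_tot = 1179/4. R^2 = 1 - 54/(1179/4) = 107/131.

107/131


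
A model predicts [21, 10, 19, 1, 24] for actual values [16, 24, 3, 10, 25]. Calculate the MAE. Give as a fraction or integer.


MAE = (1/5) * (|16-21|=5 + |24-10|=14 + |3-19|=16 + |10-1|=9 + |25-24|=1). Sum = 45. MAE = 9.

9


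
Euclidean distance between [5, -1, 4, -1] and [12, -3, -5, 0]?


d = sqrt(sum of squared differences). (5-12)^2=49, (-1--3)^2=4, (4--5)^2=81, (-1-0)^2=1. Sum = 135.

sqrt(135)


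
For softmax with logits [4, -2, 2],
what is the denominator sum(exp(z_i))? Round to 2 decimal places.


Denom = e^4=54.5982 + e^-2=0.1353 + e^2=7.3891. Sum = 62.1226, which rounds to 62.12.

62.12


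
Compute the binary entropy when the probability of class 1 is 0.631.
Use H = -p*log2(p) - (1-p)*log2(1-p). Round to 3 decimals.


H = -0.631*log2(0.631) - 0.369*log2(0.369) = 0.950.

0.950


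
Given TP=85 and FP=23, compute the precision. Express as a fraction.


Precision = TP / (TP + FP) = 85 / 108 = 85/108.

85/108


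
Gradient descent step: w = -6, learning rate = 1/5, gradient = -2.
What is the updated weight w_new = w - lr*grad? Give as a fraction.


w_new = -6 - 1/5 * -2 = -6 - -2/5 = -28/5.

-28/5


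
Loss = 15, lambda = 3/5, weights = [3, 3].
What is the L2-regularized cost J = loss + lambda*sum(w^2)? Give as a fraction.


L2 sq norm = sum(w^2) = 18. J = 15 + 3/5 * 18 = 129/5.

129/5


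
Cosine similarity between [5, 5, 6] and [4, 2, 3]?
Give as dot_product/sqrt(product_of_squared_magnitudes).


dot = 48. |a|^2 = 86, |b|^2 = 29. cos = 48/sqrt(2494).

48/sqrt(2494)


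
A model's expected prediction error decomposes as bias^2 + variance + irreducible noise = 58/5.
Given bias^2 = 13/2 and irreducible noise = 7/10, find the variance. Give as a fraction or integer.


Total error = bias^2 + variance + irreducible noise. So variance = 58/5 - 13/2 - 7/10 = 22/5.

22/5


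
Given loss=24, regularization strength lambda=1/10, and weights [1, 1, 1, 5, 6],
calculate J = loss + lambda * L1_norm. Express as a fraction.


L1 norm = sum(|w|) = 14. J = 24 + 1/10 * 14 = 127/5.

127/5


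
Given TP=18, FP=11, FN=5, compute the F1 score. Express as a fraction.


Precision = 18/29 = 18/29. Recall = 18/23 = 18/23. F1 = 2*P*R/(P+R) = 9/13.

9/13


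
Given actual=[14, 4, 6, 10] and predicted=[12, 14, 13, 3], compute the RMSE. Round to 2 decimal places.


MSE = 50.5000. RMSE = sqrt(50.5000) = 7.11.

7.11


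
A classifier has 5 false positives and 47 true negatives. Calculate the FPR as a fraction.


FPR = FP / (FP + TN) = 5 / 52 = 5/52.

5/52


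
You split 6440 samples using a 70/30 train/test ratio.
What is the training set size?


Test set = 6440 * 30% = 1932. Training set = 6440 - 1932 = 4508.

4508


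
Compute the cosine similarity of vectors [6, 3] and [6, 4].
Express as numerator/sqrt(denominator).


dot = 48. |a|^2 = 45, |b|^2 = 52. cos = 48/sqrt(2340).

48/sqrt(2340)


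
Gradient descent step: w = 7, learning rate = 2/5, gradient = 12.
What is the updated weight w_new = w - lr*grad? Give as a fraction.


w_new = 7 - 2/5 * 12 = 7 - 24/5 = 11/5.

11/5


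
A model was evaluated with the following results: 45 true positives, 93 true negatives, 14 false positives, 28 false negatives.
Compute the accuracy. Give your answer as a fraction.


Accuracy = (TP + TN) / (TP + TN + FP + FN) = (45 + 93) / 180 = 23/30.

23/30


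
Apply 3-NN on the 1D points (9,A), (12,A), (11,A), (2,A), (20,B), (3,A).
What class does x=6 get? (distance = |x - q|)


Distances: |9-6|=3, |12-6|=6, |11-6|=5, |2-6|=4, |20-6|=14, |3-6|=3. 3 nearest: (9,A), (3,A), (2,A). Counts: {'A': 3}. Majority class: A.

A


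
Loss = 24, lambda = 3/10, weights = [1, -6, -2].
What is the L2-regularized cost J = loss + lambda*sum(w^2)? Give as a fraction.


L2 sq norm = sum(w^2) = 41. J = 24 + 3/10 * 41 = 363/10.

363/10


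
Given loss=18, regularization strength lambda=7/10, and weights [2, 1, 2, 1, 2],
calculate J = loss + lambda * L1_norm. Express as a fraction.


L1 norm = sum(|w|) = 8. J = 18 + 7/10 * 8 = 118/5.

118/5


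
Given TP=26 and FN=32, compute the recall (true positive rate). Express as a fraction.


Recall = TP / (TP + FN) = 26 / 58 = 13/29.

13/29


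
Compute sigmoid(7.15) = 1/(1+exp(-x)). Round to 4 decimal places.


sigma(7.15) = 1/(1+e^(-7.15)) = 1/(1+0.000785) = 1/1.000785 = 0.9992.

0.9992


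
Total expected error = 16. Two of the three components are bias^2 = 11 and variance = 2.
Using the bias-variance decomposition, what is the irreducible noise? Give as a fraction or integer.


Total error = bias^2 + variance + irreducible noise. So irreducible noise = 16 - 11 - 2 = 3.

3


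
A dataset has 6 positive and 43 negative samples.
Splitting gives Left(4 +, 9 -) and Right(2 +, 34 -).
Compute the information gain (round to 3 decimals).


H(parent) = 0.5364. H(left) = 0.8905, H(right) = 0.3095. Weighted = (13/49)*0.8905 + (36/49)*0.3095 = 0.4636. IG = 0.5364 - 0.4636 = 0.0728, which rounds to 0.073.

0.073


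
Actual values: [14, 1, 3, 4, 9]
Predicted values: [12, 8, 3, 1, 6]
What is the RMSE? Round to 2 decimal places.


MSE = 14.2000. RMSE = sqrt(14.2000) = 3.77.

3.77


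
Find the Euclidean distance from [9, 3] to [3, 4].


d = sqrt(sum of squared differences). (9-3)^2=36, (3-4)^2=1. Sum = 37.

sqrt(37)


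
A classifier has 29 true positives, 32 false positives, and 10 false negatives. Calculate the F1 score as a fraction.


Precision = 29/61 = 29/61. Recall = 29/39 = 29/39. F1 = 2*P*R/(P+R) = 29/50.

29/50


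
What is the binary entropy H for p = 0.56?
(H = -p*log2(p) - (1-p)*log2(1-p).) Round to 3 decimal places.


H = -0.56*log2(0.56) - 0.44*log2(0.44) = 0.990.

0.990


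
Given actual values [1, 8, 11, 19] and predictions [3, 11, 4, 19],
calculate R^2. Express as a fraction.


Mean(y) = 39/4. SS_res = 62. SS_tot = 667/4. R^2 = 1 - 62/(667/4) = 419/667.

419/667


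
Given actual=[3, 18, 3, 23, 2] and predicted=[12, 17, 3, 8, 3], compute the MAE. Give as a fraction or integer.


MAE = (1/5) * (|3-12|=9 + |18-17|=1 + |3-3|=0 + |23-8|=15 + |2-3|=1). Sum = 26. MAE = 26/5.

26/5


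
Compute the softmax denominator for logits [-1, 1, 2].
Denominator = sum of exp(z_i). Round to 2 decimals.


Denom = e^-1=0.3679 + e^1=2.7183 + e^2=7.3891. Sum = 10.4753, which rounds to 10.48.

10.48


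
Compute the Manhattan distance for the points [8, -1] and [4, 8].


d = sum of absolute differences: |8-4|=4 + |-1-8|=9 = 13.

13


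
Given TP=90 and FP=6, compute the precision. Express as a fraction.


Precision = TP / (TP + FP) = 90 / 96 = 15/16.

15/16


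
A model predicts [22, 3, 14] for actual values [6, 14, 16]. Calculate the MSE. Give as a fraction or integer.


MSE = (1/3) * ((6-22)^2=256 + (14-3)^2=121 + (16-14)^2=4). Sum = 381. MSE = 127.

127


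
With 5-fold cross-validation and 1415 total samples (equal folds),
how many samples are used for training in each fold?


Each validation fold has 1415/5 = 283 samples. Training set = 1415 - 283 = 1132.

1132


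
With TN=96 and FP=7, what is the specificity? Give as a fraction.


Specificity = TN / (TN + FP) = 96 / 103 = 96/103.

96/103


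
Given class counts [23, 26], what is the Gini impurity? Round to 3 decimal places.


Total = 49. Proportions: 23/49, 26/49. sum(p_i^2) = 0.5019. Gini = 1 - 0.5019 = 0.4981, which rounds to 0.498.

0.498


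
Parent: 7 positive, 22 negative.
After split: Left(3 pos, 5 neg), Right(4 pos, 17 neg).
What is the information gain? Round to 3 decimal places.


H(parent) = 0.7973. H(left) = 0.9544, H(right) = 0.7025. Weighted = (8/29)*0.9544 + (21/29)*0.7025 = 0.7720. IG = 0.7973 - 0.7720 = 0.0253, which rounds to 0.025.

0.025


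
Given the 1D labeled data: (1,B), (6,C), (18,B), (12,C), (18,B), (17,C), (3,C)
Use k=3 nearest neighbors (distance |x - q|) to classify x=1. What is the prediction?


Distances: |1-1|=0, |6-1|=5, |18-1|=17, |12-1|=11, |18-1|=17, |17-1|=16, |3-1|=2. 3 nearest: (1,B), (3,C), (6,C). Counts: {'B': 1, 'C': 2}. Majority class: C.

C


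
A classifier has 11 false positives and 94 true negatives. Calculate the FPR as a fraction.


FPR = FP / (FP + TN) = 11 / 105 = 11/105.

11/105


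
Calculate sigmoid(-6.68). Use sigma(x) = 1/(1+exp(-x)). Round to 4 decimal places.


sigma(-6.68) = 1/(1+e^(6.68)) = 1/(1+796.319112) = 1/797.319112 = 0.0013.

0.0013


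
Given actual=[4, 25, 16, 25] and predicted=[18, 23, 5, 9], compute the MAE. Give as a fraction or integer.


MAE = (1/4) * (|4-18|=14 + |25-23|=2 + |16-5|=11 + |25-9|=16). Sum = 43. MAE = 43/4.

43/4


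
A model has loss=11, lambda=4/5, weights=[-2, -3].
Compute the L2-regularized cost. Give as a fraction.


L2 sq norm = sum(w^2) = 13. J = 11 + 4/5 * 13 = 107/5.

107/5


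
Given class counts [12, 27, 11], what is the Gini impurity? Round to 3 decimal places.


Total = 50. Proportions: 12/50, 27/50, 11/50. sum(p_i^2) = 0.3976. Gini = 1 - 0.3976 = 0.6024, which rounds to 0.602.

0.602


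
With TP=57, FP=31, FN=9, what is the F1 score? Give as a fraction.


Precision = 57/88 = 57/88. Recall = 57/66 = 19/22. F1 = 2*P*R/(P+R) = 57/77.

57/77


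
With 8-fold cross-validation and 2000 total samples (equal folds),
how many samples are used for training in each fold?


Each validation fold has 2000/8 = 250 samples. Training set = 2000 - 250 = 1750.

1750


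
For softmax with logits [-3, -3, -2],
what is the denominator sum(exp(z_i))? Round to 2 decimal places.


Denom = e^-3=0.0498 + e^-3=0.0498 + e^-2=0.1353. Sum = 0.2349, which rounds to 0.23.

0.23


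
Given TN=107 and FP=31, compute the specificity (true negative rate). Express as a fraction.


Specificity = TN / (TN + FP) = 107 / 138 = 107/138.

107/138


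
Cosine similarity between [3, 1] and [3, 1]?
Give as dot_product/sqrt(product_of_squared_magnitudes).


dot = 10. |a|^2 = 10, |b|^2 = 10. cos = 10/sqrt(100).

10/sqrt(100)


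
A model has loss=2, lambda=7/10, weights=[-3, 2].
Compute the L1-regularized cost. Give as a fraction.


L1 norm = sum(|w|) = 5. J = 2 + 7/10 * 5 = 11/2.

11/2


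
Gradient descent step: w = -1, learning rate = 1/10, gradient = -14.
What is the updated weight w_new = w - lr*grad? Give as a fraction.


w_new = -1 - 1/10 * -14 = -1 - -7/5 = 2/5.

2/5


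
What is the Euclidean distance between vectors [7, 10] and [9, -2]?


d = sqrt(sum of squared differences). (7-9)^2=4, (10--2)^2=144. Sum = 148.

sqrt(148)


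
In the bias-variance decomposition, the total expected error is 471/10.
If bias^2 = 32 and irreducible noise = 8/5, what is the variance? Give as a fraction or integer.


Total error = bias^2 + variance + irreducible noise. So variance = 471/10 - 32 - 8/5 = 27/2.

27/2


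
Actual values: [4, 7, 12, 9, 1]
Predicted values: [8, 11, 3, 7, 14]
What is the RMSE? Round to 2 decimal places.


MSE = 57.2000. RMSE = sqrt(57.2000) = 7.56.

7.56


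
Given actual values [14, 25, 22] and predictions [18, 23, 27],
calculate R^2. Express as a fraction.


Mean(y) = 61/3. SS_res = 45. SS_tot = 194/3. R^2 = 1 - 45/(194/3) = 59/194.

59/194


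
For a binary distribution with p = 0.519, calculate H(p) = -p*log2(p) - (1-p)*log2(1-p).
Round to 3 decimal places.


H = -0.519*log2(0.519) - 0.481*log2(0.481) = 0.999.

0.999


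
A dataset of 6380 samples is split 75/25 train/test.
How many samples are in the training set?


Test set = 6380 * 25% = 1595. Training set = 6380 - 1595 = 4785.

4785


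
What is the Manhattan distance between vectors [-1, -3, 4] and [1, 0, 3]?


d = sum of absolute differences: |-1-1|=2 + |-3-0|=3 + |4-3|=1 = 6.

6


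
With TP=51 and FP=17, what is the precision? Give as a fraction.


Precision = TP / (TP + FP) = 51 / 68 = 3/4.

3/4


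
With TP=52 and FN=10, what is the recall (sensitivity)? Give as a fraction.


Recall = TP / (TP + FN) = 52 / 62 = 26/31.

26/31


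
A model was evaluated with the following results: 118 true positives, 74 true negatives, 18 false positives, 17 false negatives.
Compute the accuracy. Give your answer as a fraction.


Accuracy = (TP + TN) / (TP + TN + FP + FN) = (118 + 74) / 227 = 192/227.

192/227


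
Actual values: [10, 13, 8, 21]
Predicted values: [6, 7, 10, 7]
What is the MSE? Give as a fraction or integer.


MSE = (1/4) * ((10-6)^2=16 + (13-7)^2=36 + (8-10)^2=4 + (21-7)^2=196). Sum = 252. MSE = 63.

63


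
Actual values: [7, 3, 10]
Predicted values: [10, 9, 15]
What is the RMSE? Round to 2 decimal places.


MSE = 23.3333. RMSE = sqrt(23.3333) = 4.83.

4.83


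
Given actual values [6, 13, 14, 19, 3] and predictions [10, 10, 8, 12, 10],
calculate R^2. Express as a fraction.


Mean(y) = 11. SS_res = 159. SS_tot = 166. R^2 = 1 - 159/(166) = 7/166.

7/166


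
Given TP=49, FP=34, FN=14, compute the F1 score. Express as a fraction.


Precision = 49/83 = 49/83. Recall = 49/63 = 7/9. F1 = 2*P*R/(P+R) = 49/73.

49/73


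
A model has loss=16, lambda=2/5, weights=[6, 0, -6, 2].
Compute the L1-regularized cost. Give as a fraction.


L1 norm = sum(|w|) = 14. J = 16 + 2/5 * 14 = 108/5.

108/5


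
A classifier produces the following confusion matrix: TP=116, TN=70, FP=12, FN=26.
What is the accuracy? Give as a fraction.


Accuracy = (TP + TN) / (TP + TN + FP + FN) = (116 + 70) / 224 = 93/112.

93/112


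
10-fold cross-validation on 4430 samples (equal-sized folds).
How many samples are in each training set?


Each validation fold has 4430/10 = 443 samples. Training set = 4430 - 443 = 3987.

3987


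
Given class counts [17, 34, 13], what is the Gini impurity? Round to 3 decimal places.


Total = 64. Proportions: 17/64, 34/64, 13/64. sum(p_i^2) = 0.3940. Gini = 1 - 0.3940 = 0.6060, which rounds to 0.606.

0.606


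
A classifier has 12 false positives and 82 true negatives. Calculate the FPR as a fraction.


FPR = FP / (FP + TN) = 12 / 94 = 6/47.

6/47


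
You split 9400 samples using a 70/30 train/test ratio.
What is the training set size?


Test set = 9400 * 30% = 2820. Training set = 9400 - 2820 = 6580.

6580


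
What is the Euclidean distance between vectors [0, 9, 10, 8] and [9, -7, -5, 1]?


d = sqrt(sum of squared differences). (0-9)^2=81, (9--7)^2=256, (10--5)^2=225, (8-1)^2=49. Sum = 611.

sqrt(611)


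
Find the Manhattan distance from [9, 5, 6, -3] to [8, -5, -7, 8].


d = sum of absolute differences: |9-8|=1 + |5--5|=10 + |6--7|=13 + |-3-8|=11 = 35.

35


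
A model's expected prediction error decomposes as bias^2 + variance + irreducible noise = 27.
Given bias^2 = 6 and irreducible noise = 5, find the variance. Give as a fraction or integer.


Total error = bias^2 + variance + irreducible noise. So variance = 27 - 6 - 5 = 16.

16


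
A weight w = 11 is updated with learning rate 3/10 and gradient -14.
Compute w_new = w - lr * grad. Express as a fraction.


w_new = 11 - 3/10 * -14 = 11 - -21/5 = 76/5.

76/5


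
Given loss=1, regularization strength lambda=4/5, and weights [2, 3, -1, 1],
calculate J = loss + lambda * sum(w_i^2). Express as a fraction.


L2 sq norm = sum(w^2) = 15. J = 1 + 4/5 * 15 = 13.

13


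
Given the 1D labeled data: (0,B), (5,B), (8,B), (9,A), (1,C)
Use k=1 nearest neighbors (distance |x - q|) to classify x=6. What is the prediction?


Distances: |0-6|=6, |5-6|=1, |8-6|=2, |9-6|=3, |1-6|=5. 1 nearest: (5,B). Counts: {'B': 1}. Majority class: B.

B


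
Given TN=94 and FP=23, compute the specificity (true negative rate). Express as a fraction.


Specificity = TN / (TN + FP) = 94 / 117 = 94/117.

94/117


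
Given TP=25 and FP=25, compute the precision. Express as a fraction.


Precision = TP / (TP + FP) = 25 / 50 = 1/2.

1/2


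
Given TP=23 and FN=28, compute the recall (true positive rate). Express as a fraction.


Recall = TP / (TP + FN) = 23 / 51 = 23/51.

23/51


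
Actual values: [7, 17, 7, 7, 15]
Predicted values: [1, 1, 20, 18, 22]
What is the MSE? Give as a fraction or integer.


MSE = (1/5) * ((7-1)^2=36 + (17-1)^2=256 + (7-20)^2=169 + (7-18)^2=121 + (15-22)^2=49). Sum = 631. MSE = 631/5.

631/5


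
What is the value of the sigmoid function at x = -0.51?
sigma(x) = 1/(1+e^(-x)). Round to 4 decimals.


sigma(-0.51) = 1/(1+e^(0.51)) = 1/(1+1.665291) = 1/2.665291 = 0.3752.

0.3752


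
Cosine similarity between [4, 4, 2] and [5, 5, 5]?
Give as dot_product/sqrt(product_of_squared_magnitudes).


dot = 50. |a|^2 = 36, |b|^2 = 75. cos = 50/sqrt(2700).

50/sqrt(2700)


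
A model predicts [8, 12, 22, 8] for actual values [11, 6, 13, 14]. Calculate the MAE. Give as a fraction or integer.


MAE = (1/4) * (|11-8|=3 + |6-12|=6 + |13-22|=9 + |14-8|=6). Sum = 24. MAE = 6.

6


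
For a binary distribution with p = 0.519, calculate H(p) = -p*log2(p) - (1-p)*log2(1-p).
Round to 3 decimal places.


H = -0.519*log2(0.519) - 0.481*log2(0.481) = 0.999.

0.999


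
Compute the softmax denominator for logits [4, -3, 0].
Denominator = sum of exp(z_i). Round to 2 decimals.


Denom = e^4=54.5982 + e^-3=0.0498 + e^0=1.0000. Sum = 55.6480, which rounds to 55.65.

55.65


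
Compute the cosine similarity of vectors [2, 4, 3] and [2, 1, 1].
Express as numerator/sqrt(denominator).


dot = 11. |a|^2 = 29, |b|^2 = 6. cos = 11/sqrt(174).

11/sqrt(174)


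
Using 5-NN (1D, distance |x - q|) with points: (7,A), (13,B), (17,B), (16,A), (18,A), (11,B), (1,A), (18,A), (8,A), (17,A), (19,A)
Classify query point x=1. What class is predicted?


Distances: |7-1|=6, |13-1|=12, |17-1|=16, |16-1|=15, |18-1|=17, |11-1|=10, |1-1|=0, |18-1|=17, |8-1|=7, |17-1|=16, |19-1|=18. 5 nearest: (1,A), (7,A), (8,A), (11,B), (13,B). Counts: {'A': 3, 'B': 2}. Majority class: A.

A


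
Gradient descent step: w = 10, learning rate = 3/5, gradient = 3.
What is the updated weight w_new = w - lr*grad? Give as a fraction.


w_new = 10 - 3/5 * 3 = 10 - 9/5 = 41/5.

41/5


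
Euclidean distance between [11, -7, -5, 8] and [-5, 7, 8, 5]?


d = sqrt(sum of squared differences). (11--5)^2=256, (-7-7)^2=196, (-5-8)^2=169, (8-5)^2=9. Sum = 630.

sqrt(630)


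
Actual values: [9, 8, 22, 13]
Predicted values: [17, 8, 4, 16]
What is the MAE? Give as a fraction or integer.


MAE = (1/4) * (|9-17|=8 + |8-8|=0 + |22-4|=18 + |13-16|=3). Sum = 29. MAE = 29/4.

29/4


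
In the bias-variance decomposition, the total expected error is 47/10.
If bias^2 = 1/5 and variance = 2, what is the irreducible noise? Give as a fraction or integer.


Total error = bias^2 + variance + irreducible noise. So irreducible noise = 47/10 - 1/5 - 2 = 5/2.

5/2


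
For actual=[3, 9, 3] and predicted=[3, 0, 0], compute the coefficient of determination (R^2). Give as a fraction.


Mean(y) = 5. SS_res = 90. SS_tot = 24. R^2 = 1 - 90/(24) = -11/4.

-11/4


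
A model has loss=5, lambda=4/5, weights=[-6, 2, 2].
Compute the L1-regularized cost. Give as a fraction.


L1 norm = sum(|w|) = 10. J = 5 + 4/5 * 10 = 13.

13


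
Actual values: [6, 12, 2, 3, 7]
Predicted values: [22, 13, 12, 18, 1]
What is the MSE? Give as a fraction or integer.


MSE = (1/5) * ((6-22)^2=256 + (12-13)^2=1 + (2-12)^2=100 + (3-18)^2=225 + (7-1)^2=36). Sum = 618. MSE = 618/5.

618/5


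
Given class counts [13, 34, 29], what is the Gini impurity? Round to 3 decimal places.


Total = 76. Proportions: 13/76, 34/76, 29/76. sum(p_i^2) = 0.3750. Gini = 1 - 0.3750 = 0.6250, which rounds to 0.625.

0.625


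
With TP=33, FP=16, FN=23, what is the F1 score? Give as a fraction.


Precision = 33/49 = 33/49. Recall = 33/56 = 33/56. F1 = 2*P*R/(P+R) = 22/35.

22/35


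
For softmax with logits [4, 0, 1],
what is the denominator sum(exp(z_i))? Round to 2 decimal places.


Denom = e^4=54.5982 + e^0=1.0000 + e^1=2.7183. Sum = 58.3165, which rounds to 58.32.

58.32


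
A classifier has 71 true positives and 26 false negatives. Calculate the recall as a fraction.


Recall = TP / (TP + FN) = 71 / 97 = 71/97.

71/97


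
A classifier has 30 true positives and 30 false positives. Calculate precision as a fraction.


Precision = TP / (TP + FP) = 30 / 60 = 1/2.

1/2


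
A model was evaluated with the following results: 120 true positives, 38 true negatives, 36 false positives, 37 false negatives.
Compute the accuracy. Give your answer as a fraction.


Accuracy = (TP + TN) / (TP + TN + FP + FN) = (120 + 38) / 231 = 158/231.

158/231


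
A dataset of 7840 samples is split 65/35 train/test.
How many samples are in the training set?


Test set = 7840 * 35% = 2744. Training set = 7840 - 2744 = 5096.

5096


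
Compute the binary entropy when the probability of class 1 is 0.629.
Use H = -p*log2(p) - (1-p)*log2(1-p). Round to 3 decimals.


H = -0.629*log2(0.629) - 0.371*log2(0.371) = 0.951.

0.951


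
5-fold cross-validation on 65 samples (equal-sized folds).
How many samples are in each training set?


Each validation fold has 65/5 = 13 samples. Training set = 65 - 13 = 52.

52


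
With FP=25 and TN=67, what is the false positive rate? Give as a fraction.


FPR = FP / (FP + TN) = 25 / 92 = 25/92.

25/92


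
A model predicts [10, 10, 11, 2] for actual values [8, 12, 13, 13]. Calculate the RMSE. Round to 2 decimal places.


MSE = 33.2500. RMSE = sqrt(33.2500) = 5.77.

5.77


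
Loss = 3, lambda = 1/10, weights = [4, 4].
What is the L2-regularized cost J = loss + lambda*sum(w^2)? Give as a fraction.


L2 sq norm = sum(w^2) = 32. J = 3 + 1/10 * 32 = 31/5.

31/5


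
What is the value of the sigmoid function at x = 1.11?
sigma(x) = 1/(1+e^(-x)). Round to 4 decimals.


sigma(1.11) = 1/(1+e^(-1.11)) = 1/(1+0.329559) = 1/1.329559 = 0.7521.

0.7521


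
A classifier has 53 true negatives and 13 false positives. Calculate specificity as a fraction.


Specificity = TN / (TN + FP) = 53 / 66 = 53/66.

53/66


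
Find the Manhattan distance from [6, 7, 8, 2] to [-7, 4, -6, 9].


d = sum of absolute differences: |6--7|=13 + |7-4|=3 + |8--6|=14 + |2-9|=7 = 37.

37


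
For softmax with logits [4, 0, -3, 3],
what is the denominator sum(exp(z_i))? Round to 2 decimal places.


Denom = e^4=54.5982 + e^0=1.0000 + e^-3=0.0498 + e^3=20.0855. Sum = 75.7335, which rounds to 75.73.

75.73


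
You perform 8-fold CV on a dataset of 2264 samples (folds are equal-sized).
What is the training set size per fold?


Each validation fold has 2264/8 = 283 samples. Training set = 2264 - 283 = 1981.

1981


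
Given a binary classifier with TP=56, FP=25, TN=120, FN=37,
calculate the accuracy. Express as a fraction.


Accuracy = (TP + TN) / (TP + TN + FP + FN) = (56 + 120) / 238 = 88/119.

88/119


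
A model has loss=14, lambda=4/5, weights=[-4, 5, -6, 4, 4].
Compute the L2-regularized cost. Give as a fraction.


L2 sq norm = sum(w^2) = 109. J = 14 + 4/5 * 109 = 506/5.

506/5


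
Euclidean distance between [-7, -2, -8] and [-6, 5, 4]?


d = sqrt(sum of squared differences). (-7--6)^2=1, (-2-5)^2=49, (-8-4)^2=144. Sum = 194.

sqrt(194)


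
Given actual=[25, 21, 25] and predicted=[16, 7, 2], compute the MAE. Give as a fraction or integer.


MAE = (1/3) * (|25-16|=9 + |21-7|=14 + |25-2|=23). Sum = 46. MAE = 46/3.

46/3


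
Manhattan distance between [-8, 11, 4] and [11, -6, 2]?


d = sum of absolute differences: |-8-11|=19 + |11--6|=17 + |4-2|=2 = 38.

38


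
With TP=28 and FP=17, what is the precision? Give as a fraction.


Precision = TP / (TP + FP) = 28 / 45 = 28/45.

28/45


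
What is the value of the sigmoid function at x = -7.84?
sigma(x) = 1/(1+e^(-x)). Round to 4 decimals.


sigma(-7.84) = 1/(1+e^(7.84)) = 1/(1+2540.204834) = 1/2541.204834 = 0.0004.

0.0004


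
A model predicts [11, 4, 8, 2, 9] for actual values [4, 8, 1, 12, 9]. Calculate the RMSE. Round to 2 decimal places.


MSE = 42.8000. RMSE = sqrt(42.8000) = 6.54.

6.54


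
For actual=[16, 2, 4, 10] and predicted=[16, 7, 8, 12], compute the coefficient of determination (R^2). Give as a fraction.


Mean(y) = 8. SS_res = 45. SS_tot = 120. R^2 = 1 - 45/(120) = 5/8.

5/8


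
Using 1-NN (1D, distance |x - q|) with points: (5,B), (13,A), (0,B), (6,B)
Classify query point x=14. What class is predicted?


Distances: |5-14|=9, |13-14|=1, |0-14|=14, |6-14|=8. 1 nearest: (13,A). Counts: {'A': 1}. Majority class: A.

A


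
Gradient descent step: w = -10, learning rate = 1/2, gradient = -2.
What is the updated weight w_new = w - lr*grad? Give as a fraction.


w_new = -10 - 1/2 * -2 = -10 - -1 = -9.

-9


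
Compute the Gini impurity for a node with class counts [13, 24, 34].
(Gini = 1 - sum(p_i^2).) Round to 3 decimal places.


Total = 71. Proportions: 13/71, 24/71, 34/71. sum(p_i^2) = 0.3771. Gini = 1 - 0.3771 = 0.6229, which rounds to 0.623.

0.623


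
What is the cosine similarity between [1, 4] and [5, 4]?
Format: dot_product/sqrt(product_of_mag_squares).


dot = 21. |a|^2 = 17, |b|^2 = 41. cos = 21/sqrt(697).

21/sqrt(697)


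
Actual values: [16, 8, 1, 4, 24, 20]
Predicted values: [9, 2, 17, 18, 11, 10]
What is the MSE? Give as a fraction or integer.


MSE = (1/6) * ((16-9)^2=49 + (8-2)^2=36 + (1-17)^2=256 + (4-18)^2=196 + (24-11)^2=169 + (20-10)^2=100). Sum = 806. MSE = 403/3.

403/3


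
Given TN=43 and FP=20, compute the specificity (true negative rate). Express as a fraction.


Specificity = TN / (TN + FP) = 43 / 63 = 43/63.

43/63


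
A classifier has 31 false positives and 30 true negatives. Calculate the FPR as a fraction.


FPR = FP / (FP + TN) = 31 / 61 = 31/61.

31/61


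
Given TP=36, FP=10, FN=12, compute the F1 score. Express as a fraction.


Precision = 36/46 = 18/23. Recall = 36/48 = 3/4. F1 = 2*P*R/(P+R) = 36/47.

36/47


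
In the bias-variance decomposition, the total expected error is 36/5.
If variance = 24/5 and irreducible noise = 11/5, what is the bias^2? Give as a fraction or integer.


Total error = bias^2 + variance + irreducible noise. So bias^2 = 36/5 - 24/5 - 11/5 = 1/5.

1/5


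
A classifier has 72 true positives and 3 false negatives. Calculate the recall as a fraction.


Recall = TP / (TP + FN) = 72 / 75 = 24/25.

24/25


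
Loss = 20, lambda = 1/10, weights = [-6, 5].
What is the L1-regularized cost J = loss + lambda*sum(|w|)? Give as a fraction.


L1 norm = sum(|w|) = 11. J = 20 + 1/10 * 11 = 211/10.

211/10


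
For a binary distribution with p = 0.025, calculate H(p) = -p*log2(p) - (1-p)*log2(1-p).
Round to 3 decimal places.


H = -0.025*log2(0.025) - 0.975*log2(0.975) = 0.169.

0.169


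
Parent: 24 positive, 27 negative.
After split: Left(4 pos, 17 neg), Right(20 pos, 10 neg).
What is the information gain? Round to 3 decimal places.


H(parent) = 0.9975. H(left) = 0.7025, H(right) = 0.9183. Weighted = (21/51)*0.7025 + (30/51)*0.9183 = 0.8294. IG = 0.9975 - 0.8294 = 0.1681, which rounds to 0.168.

0.168


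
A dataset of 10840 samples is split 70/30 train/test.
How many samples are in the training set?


Test set = 10840 * 30% = 3252. Training set = 10840 - 3252 = 7588.

7588


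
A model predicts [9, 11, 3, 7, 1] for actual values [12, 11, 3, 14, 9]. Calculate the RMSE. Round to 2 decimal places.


MSE = 24.4000. RMSE = sqrt(24.4000) = 4.94.

4.94


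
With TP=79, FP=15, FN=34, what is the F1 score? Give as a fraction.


Precision = 79/94 = 79/94. Recall = 79/113 = 79/113. F1 = 2*P*R/(P+R) = 158/207.

158/207


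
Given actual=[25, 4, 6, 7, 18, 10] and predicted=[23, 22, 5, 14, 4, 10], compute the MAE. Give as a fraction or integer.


MAE = (1/6) * (|25-23|=2 + |4-22|=18 + |6-5|=1 + |7-14|=7 + |18-4|=14 + |10-10|=0). Sum = 42. MAE = 7.

7
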